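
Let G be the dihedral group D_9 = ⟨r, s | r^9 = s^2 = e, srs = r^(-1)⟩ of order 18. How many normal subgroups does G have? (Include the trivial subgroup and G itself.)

G has 16 subgroups. Checking conjugation-invariance by order — order 1: 1/1 normal; order 2: 0/9 normal; order 3: 1/1 normal; order 6: 0/3 normal; order 9: 1/1 normal; order 18: 1/1 normal.
Total normal subgroups: 4.

4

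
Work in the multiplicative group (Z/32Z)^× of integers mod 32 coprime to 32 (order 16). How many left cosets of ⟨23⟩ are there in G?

4

|⟨23⟩| = 4 and |G| = 16.
By Lagrange, [G : H] = |G|/|H| = 16/4 = 4.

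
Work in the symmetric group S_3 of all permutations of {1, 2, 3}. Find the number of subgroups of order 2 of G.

3

|G| = 6 and 2 | 6, so subgroups of order 2 are possible by Lagrange.
The subgroups of order 2 are: {e, (1 2)}; {e, (1 3)}; {e, (2 3)}.
So G has 3 subgroups of order 2.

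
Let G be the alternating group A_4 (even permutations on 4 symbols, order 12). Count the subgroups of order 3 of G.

4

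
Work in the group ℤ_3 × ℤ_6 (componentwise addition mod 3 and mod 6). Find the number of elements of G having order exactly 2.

1

An element (a,b) has order lcm(ord(a), ord(b)); count pairs with lcm equal to 2.
Enumerating gives 1 such elements.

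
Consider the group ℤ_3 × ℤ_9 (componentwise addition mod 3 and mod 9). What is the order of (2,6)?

3

The order of (2,6) in Z_3 × Z_9 is lcm(ord(2) in Z_3, ord(6) in Z_9).
ord(2) = 3 and ord(6) = 3, so |⟨(2,6)⟩| = lcm(3, 3) = 3.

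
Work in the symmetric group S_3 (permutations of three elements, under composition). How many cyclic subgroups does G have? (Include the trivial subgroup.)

5

A cyclic subgroup of order d is generated by each of its φ(d) elements of order d, so the cyclic subgroups of order d number (#elements of order d)/φ(d).
Cyclic subgroups by order — order 1: 1; order 2: 3; order 3: 1.
Total: 5.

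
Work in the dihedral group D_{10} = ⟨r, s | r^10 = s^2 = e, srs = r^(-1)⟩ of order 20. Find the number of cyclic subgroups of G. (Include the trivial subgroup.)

Each element a generates a cyclic subgroup ⟨a⟩; distinct elements may generate the same one (a cyclic group of order d has φ(d) generators).
Cyclic subgroups by order — order 1: 1; order 2: 11; order 5: 1; order 10: 1.
Total: 14.

14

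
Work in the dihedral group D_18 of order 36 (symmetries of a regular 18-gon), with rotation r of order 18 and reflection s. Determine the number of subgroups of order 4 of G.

|G| = 36 and 4 | 36, so subgroups of order 4 are possible by Lagrange.
The subgroups of order 4 are: {e, r^9, rs, r^10s}; {e, r^9, r^2s, r^11s}; {e, r^9, r^3s, r^12s}; {e, r^9, r^4s, r^13s}; … (9 in all).
So G has 9 subgroups of order 4.

9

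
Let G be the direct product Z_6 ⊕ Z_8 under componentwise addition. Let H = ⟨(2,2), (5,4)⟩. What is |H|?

|⟨(2,2)⟩| = 12 and |⟨(5,4)⟩| = 6, so |H| is a multiple of lcm(12, 6) = 12 and divides |G| = 48.
Closing under the operation: H = {(0,0), (0,2), (0,4), (0,6), (1,0), (1,2), (1,4), (1,6), (2,0), (2,2), (2,4), (2,6), (3,0), (3,2), (3,4), (3,6), (4,0), (4,2), (4,4), (4,6), (5,0), (5,2), (5,4), (5,6)}, so |H| = 24.

24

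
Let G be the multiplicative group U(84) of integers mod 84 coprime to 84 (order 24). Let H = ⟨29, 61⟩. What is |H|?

12

|⟨29⟩| = 2 and |⟨61⟩| = 6, so |H| is a multiple of lcm(2, 6) = 6 and divides |G| = 24.
Closing under the operation: H = {1, 5, 13, 17, 25, 29, 37, 41, 53, 61, 65, 73}, so |H| = 12.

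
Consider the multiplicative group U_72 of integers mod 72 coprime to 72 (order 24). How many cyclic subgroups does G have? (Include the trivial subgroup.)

16

Group the elements of G by the cyclic subgroup they generate; each cyclic subgroup of order d accounts for φ(d) elements.
Cyclic subgroups by order — order 1: 1; order 2: 7; order 3: 1; order 6: 7.
Total: 16.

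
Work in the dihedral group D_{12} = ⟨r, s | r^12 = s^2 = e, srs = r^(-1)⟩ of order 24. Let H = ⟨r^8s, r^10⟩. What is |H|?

12

|⟨r^8s⟩| = 2 and |⟨r^10⟩| = 6, so |H| is a multiple of lcm(2, 6) = 6 and divides |G| = 24.
Closing under the operation: H = {e, r^2, r^4, r^6, r^8, r^10, s, r^2s, r^4s, r^6s, r^8s, r^10s}, so |H| = 12.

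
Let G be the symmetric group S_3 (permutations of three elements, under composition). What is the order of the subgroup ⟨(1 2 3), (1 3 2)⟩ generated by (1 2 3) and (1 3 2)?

3

|⟨(1 2 3)⟩| = 3 and |⟨(1 3 2)⟩| = 3, so |H| is a multiple of lcm(3, 3) = 3 and divides |G| = 6.
Closing under the operation: H = {e, (1 2 3), (1 3 2)}, so |H| = 3.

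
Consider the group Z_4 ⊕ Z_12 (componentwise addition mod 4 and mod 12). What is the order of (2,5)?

12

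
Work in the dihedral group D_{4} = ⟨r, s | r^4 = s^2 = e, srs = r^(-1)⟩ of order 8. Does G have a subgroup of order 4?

Yes

4 | 8. A subgroup of order 4 is {e, r, r^2, r^3}.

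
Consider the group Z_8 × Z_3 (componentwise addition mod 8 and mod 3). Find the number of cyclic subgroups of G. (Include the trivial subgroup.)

Group the elements of G by the cyclic subgroup they generate; each cyclic subgroup of order d accounts for φ(d) elements.
Cyclic subgroups by order — order 1: 1; order 2: 1; order 3: 1; order 4: 1; order 6: 1; order 8: 1; order 12: 1; order 24: 1.
Total: 8.

8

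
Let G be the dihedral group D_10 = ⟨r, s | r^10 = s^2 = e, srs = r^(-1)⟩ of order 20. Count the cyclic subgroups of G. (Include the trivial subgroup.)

A cyclic subgroup of order d is generated by each of its φ(d) elements of order d, so the cyclic subgroups of order d number (#elements of order d)/φ(d).
Cyclic subgroups by order — order 1: 1; order 2: 11; order 5: 1; order 10: 1.
Total: 14.

14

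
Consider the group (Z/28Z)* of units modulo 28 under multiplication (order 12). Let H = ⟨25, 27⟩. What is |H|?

6

|⟨25⟩| = 3 and |⟨27⟩| = 2, so |H| is a multiple of lcm(3, 2) = 6 and divides |G| = 12.
Closing under the operation: H = {1, 3, 9, 19, 25, 27}, so |H| = 6.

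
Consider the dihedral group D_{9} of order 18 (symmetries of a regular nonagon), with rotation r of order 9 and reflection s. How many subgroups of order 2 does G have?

|G| = 18 and 2 | 18, so subgroups of order 2 are possible by Lagrange.
The subgroups of order 2 are: {e, r^2s}; {e, r^3s}; {e, r^4s}; {e, r^5s}; … (9 in all).
So G has 9 subgroups of order 2.

9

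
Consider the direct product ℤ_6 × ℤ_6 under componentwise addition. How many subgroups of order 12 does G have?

4

|G| = 36 and 12 | 36, so subgroups of order 12 are possible by Lagrange.
The subgroups of order 12 are: {(0,0), (0,1), (0,2), (0,3), (0,4), (0,5), (3,0), (3,1), (3,2), (3,3), (3,4), (3,5)}; {(0,0), (0,3), (1,0), (1,3), (2,0), (2,3), (3,0), (3,3), (4,0), (4,3), (5,0), (5,3)}; {(0,0), (0,3), (1,1), (1,4), (2,2), (2,5), (3,0), (3,3), (4,1), (4,4), (5,2), (5,5)}; {(0,0), (0,3), (1,2), (1,5), (2,1), (2,4), (3,0), (3,3), (4,2), (4,5), (5,1), (5,4)}.
So G has 4 subgroups of order 12.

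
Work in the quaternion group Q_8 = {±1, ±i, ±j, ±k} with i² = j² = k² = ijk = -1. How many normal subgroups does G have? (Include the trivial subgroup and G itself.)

6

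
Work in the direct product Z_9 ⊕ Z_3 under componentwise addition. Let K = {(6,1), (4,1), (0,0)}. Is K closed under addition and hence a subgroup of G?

(6,1) ∈ K but its inverse (3,2) ∉ K, so K is not a subgroup.

No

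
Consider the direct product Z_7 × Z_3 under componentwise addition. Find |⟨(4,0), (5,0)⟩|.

7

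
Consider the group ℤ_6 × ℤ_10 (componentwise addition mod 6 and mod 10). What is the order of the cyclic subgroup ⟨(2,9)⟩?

The order of (2,9) in Z_6 × Z_10 is lcm(ord(2) in Z_6, ord(9) in Z_10).
ord(2) = 3 and ord(9) = 10, so |⟨(2,9)⟩| = lcm(3, 10) = 30.

30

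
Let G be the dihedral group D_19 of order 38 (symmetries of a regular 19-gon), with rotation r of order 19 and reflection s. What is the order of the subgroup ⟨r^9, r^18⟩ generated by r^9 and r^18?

19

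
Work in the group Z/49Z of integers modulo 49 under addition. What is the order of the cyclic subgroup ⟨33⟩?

In Z/49Z, the order of an element a is n/gcd(a, n).
gcd(33, 49) = 1, so |⟨33⟩| = 49/1 = 49.

49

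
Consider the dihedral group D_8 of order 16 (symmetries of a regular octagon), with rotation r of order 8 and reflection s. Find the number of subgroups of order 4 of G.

5

|G| = 16 and 4 | 16, so subgroups of order 4 are possible by Lagrange.
The subgroups of order 4 are: {e, r^2, r^4, r^6}; {e, r^4, r^2s, r^6s}; {e, r^4, r^3s, r^7s}; {e, r^4, s, r^4s}; … (5 in all).
So G has 5 subgroups of order 4.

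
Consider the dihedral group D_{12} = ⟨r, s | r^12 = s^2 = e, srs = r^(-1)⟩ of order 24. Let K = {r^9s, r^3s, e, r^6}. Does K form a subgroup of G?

Yes

|K| = 4 divides |G| = 24, consistent with Lagrange.
K contains the identity, every element's inverse is in K, and K is closed under ·: it is a subgroup.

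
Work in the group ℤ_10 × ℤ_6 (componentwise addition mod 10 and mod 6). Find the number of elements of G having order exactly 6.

An element (a,b) has order lcm(ord(a), ord(b)); count pairs with lcm equal to 6.
Enumerating gives 6 such elements.

6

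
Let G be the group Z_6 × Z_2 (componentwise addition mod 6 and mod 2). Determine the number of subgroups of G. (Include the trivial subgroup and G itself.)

|G| = 12, so by Lagrange every subgroup order divides 12. Divisors: 1, 2, 3, 4, 6, 12.
Subgroups by order — order 1: 1; order 2: 3; order 3: 1; order 4: 1; order 6: 3; order 12: 1.
Total: 1 + 3 + 1 + 1 + 3 + 1 = 10.

10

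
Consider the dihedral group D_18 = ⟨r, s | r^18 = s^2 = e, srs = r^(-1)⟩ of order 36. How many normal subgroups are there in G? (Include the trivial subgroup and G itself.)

9

G has 45 subgroups. Checking conjugation-invariance by order — order 1: 1/1 normal; order 2: 1/19 normal; order 3: 1/1 normal; order 4: 0/9 normal; order 6: 1/7 normal; order 9: 1/1 normal; order 12: 0/3 normal; order 18: 3/3 normal; order 36: 1/1 normal.
Total normal subgroups: 9.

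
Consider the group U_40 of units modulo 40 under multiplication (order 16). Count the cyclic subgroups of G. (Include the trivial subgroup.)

12

A cyclic subgroup of order d is generated by each of its φ(d) elements of order d, so the cyclic subgroups of order d number (#elements of order d)/φ(d).
Cyclic subgroups by order — order 1: 1; order 2: 7; order 4: 4.
Total: 12.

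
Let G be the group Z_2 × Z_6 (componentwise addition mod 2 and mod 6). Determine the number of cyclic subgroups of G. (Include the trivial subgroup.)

Group the elements of G by the cyclic subgroup they generate; each cyclic subgroup of order d accounts for φ(d) elements.
Cyclic subgroups by order — order 1: 1; order 2: 3; order 3: 1; order 6: 3.
Total: 8.

8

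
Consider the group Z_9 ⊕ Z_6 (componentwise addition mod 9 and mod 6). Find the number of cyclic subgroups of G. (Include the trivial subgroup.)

Group the elements of G by the cyclic subgroup they generate; each cyclic subgroup of order d accounts for φ(d) elements.
Cyclic subgroups by order — order 1: 1; order 2: 1; order 3: 4; order 6: 4; order 9: 3; order 18: 3.
Total: 16.

16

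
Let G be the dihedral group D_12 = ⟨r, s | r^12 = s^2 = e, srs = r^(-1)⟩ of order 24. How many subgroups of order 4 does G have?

|G| = 24 and 4 | 24, so subgroups of order 4 are possible by Lagrange.
The subgroups of order 4 are: {e, r^6, r^4s, r^10s}; {e, r^6, r^5s, r^11s}; {e, r^6, r^2s, r^8s}; {e, r^3, r^6, r^9}; … (7 in all).
So G has 7 subgroups of order 4.

7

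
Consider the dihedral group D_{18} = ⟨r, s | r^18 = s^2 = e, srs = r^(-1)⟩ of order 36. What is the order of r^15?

Computing powers of r^15: the smallest k with (r^15)^k = e is k = 6.

6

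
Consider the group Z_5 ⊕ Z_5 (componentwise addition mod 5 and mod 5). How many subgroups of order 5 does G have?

|G| = 25 and 5 | 25, so subgroups of order 5 are possible by Lagrange.
The subgroups of order 5 are: {(0,0), (0,1), (0,2), (0,3), (0,4)}; {(0,0), (1,0), (2,0), (3,0), (4,0)}; {(0,0), (1,1), (2,2), (3,3), (4,4)}; {(0,0), (1,2), (2,4), (3,1), (4,3)}; … (6 in all).
So G has 6 subgroups of order 5.

6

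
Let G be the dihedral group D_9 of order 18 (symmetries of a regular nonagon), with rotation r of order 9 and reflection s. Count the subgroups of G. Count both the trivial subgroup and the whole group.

16

|G| = 18, so by Lagrange every subgroup order divides 18. Divisors: 1, 2, 3, 6, 9, 18.
Subgroups by order — order 1: 1; order 2: 9; order 3: 1; order 6: 3; order 9: 1; order 18: 1.
Total: 1 + 9 + 1 + 3 + 1 + 1 = 16.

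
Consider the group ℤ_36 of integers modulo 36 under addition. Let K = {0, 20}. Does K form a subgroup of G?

20 ∈ K but its inverse 16 ∉ K, so K is not a subgroup.

No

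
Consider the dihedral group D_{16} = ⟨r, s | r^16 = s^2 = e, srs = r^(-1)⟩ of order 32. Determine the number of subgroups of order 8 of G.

|G| = 32 and 8 | 32, so subgroups of order 8 are possible by Lagrange.
The subgroups of order 8 are: {e, r^2, r^4, r^6, r^8, r^10, r^12, r^14}; {e, r^4, r^8, r^12, r^2s, r^6s, r^10s, r^14s}; {e, r^4, r^8, r^12, r^3s, r^7s, r^11s, r^15s}; {e, r^4, r^8, r^12, s, r^4s, r^8s, r^12s}; … (5 in all).
So G has 5 subgroups of order 8.

5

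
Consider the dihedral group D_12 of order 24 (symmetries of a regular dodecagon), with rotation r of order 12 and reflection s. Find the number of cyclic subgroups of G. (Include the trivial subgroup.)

Each element a generates a cyclic subgroup ⟨a⟩; distinct elements may generate the same one (a cyclic group of order d has φ(d) generators).
Cyclic subgroups by order — order 1: 1; order 2: 13; order 3: 1; order 4: 1; order 6: 1; order 12: 1.
Total: 18.

18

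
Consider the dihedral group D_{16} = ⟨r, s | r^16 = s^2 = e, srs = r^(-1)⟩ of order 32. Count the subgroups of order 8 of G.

|G| = 32 and 8 | 32, so subgroups of order 8 are possible by Lagrange.
The subgroups of order 8 are: {e, r^2, r^4, r^6, r^8, r^10, r^12, r^14}; {e, r^4, r^8, r^12, r^2s, r^6s, r^10s, r^14s}; {e, r^4, r^8, r^12, r^3s, r^7s, r^11s, r^15s}; {e, r^4, r^8, r^12, s, r^4s, r^8s, r^12s}; … (5 in all).
So G has 5 subgroups of order 8.

5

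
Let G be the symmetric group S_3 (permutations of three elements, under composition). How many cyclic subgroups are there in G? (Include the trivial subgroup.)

5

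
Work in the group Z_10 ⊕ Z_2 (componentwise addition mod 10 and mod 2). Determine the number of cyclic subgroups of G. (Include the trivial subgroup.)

8

A cyclic subgroup of order d is generated by each of its φ(d) elements of order d, so the cyclic subgroups of order d number (#elements of order d)/φ(d).
Cyclic subgroups by order — order 1: 1; order 2: 3; order 5: 1; order 10: 3.
Total: 8.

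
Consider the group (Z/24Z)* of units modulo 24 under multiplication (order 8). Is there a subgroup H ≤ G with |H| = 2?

Yes

2 | 8. A subgroup of order 2 is {1, 11}.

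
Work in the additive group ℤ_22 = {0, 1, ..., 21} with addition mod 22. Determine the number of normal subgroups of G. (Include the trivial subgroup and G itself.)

4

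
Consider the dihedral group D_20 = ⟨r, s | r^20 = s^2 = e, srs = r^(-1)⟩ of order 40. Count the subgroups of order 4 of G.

|G| = 40 and 4 | 40, so subgroups of order 4 are possible by Lagrange.
The subgroups of order 4 are: {e, r^10, s, r^10s}; {e, r^10, rs, r^11s}; {e, r^10, r^2s, r^12s}; {e, r^10, r^3s, r^13s}; … (11 in all).
So G has 11 subgroups of order 4.

11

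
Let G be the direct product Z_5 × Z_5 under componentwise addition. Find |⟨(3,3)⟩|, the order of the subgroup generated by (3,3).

The order of (3,3) in Z_5 × Z_5 is lcm(ord(3) in Z_5, ord(3) in Z_5).
ord(3) = 5 and ord(3) = 5, so |⟨(3,3)⟩| = lcm(5, 5) = 5.

5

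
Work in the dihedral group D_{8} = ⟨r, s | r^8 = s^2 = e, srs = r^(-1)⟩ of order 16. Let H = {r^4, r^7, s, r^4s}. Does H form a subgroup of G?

The identity e ∉ H, so H is not a subgroup.

No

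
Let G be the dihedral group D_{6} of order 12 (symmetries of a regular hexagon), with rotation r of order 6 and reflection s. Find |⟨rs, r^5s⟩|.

|⟨rs⟩| = 2 and |⟨r^5s⟩| = 2, so |H| is a multiple of lcm(2, 2) = 2 and divides |G| = 12.
Closing under the operation: H = {e, r^2, r^4, rs, r^3s, r^5s}, so |H| = 6.

6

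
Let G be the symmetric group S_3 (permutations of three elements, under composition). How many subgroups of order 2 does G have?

|G| = 6 and 2 | 6, so subgroups of order 2 are possible by Lagrange.
The subgroups of order 2 are: {e, (1 2)}; {e, (1 3)}; {e, (2 3)}.
So G has 3 subgroups of order 2.

3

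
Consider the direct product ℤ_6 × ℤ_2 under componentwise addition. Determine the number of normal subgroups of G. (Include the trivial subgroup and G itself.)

G is abelian, so every subgroup is normal.
G has 10 subgroups in total, hence 10 normal subgroups.

10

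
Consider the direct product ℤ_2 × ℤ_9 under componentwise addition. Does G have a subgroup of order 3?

3 | 18. A subgroup of order 3 is {(0,0), (0,3), (0,6)}.

Yes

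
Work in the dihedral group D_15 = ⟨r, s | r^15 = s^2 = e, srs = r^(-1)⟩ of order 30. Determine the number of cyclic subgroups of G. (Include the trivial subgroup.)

19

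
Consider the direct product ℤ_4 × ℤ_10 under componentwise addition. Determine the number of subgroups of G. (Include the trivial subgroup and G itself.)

16

|G| = 40, so by Lagrange every subgroup order divides 40. Divisors: 1, 2, 4, 5, 8, 10, 20, 40.
Subgroups by order — order 1: 1; order 2: 3; order 4: 3; order 5: 1; order 8: 1; order 10: 3; order 20: 3; order 40: 1.
Total: 1 + 3 + 3 + 1 + 1 + 3 + 3 + 1 = 16.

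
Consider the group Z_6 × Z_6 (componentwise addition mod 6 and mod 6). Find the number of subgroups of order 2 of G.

|G| = 36 and 2 | 36, so subgroups of order 2 are possible by Lagrange.
The subgroups of order 2 are: {(0,0), (0,3)}; {(0,0), (3,0)}; {(0,0), (3,3)}.
So G has 3 subgroups of order 2.

3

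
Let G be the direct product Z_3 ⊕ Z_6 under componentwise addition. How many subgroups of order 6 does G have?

|G| = 18 and 6 | 18, so subgroups of order 6 are possible by Lagrange.
The subgroups of order 6 are: {(0,0), (0,1), (0,2), (0,3), (0,4), (0,5)}; {(0,0), (0,3), (1,0), (1,3), (2,0), (2,3)}; {(0,0), (0,3), (1,1), (1,4), (2,2), (2,5)}; {(0,0), (0,3), (1,2), (1,5), (2,1), (2,4)}.
So G has 4 subgroups of order 6.

4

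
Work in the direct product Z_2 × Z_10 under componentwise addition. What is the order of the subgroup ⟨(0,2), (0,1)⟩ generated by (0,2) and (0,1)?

10

|⟨(0,2)⟩| = 5 and |⟨(0,1)⟩| = 10, so |H| is a multiple of lcm(5, 10) = 10 and divides |G| = 20.
Closing under the operation: H = {(0,0), (0,1), (0,2), (0,3), (0,4), (0,5), (0,6), (0,7), (0,8), (0,9)}, so |H| = 10.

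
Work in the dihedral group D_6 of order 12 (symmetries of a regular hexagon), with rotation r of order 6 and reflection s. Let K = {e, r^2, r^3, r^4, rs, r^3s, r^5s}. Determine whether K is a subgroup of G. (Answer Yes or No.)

|K| = 7 does not divide |G| = 12, so by Lagrange K is not a subgroup.

No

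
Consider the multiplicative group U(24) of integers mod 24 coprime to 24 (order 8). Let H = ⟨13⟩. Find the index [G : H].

4

|⟨13⟩| = 2 and |G| = 8.
By Lagrange, [G : H] = |G|/|H| = 8/2 = 4.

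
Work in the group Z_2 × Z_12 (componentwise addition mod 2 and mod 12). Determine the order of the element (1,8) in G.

6

The order of (1,8) in Z_2 × Z_12 is lcm(ord(1) in Z_2, ord(8) in Z_12).
ord(1) = 2 and ord(8) = 3, so |⟨(1,8)⟩| = lcm(2, 3) = 6.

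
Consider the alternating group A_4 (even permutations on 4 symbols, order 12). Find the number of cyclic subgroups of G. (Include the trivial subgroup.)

A cyclic subgroup of order d is generated by each of its φ(d) elements of order d, so the cyclic subgroups of order d number (#elements of order d)/φ(d).
Cyclic subgroups by order — order 1: 1; order 2: 3; order 3: 4.
Total: 8.

8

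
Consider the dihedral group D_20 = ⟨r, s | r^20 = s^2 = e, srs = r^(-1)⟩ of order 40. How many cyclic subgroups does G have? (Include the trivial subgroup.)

Each element a generates a cyclic subgroup ⟨a⟩; distinct elements may generate the same one (a cyclic group of order d has φ(d) generators).
Cyclic subgroups by order — order 1: 1; order 2: 21; order 4: 1; order 5: 1; order 10: 1; order 20: 1.
Total: 26.

26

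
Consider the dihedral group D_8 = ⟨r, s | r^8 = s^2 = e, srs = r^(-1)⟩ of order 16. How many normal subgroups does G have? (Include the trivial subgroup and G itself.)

7

G has 19 subgroups. Checking conjugation-invariance by order — order 1: 1/1 normal; order 2: 1/9 normal; order 4: 1/5 normal; order 8: 3/3 normal; order 16: 1/1 normal.
Total normal subgroups: 7.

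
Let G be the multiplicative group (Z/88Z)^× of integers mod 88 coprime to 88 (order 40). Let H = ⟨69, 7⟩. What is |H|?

|⟨69⟩| = 10 and |⟨7⟩| = 10, so |H| is a multiple of lcm(10, 10) = 10 and divides |G| = 40.
Closing under the operation: H = {1, 5, 7, 9, 19, 25, 35, 37, 39, 43, 45, 49, 51, 53, 63, 69, 79, 81, 83, 87}, so |H| = 20.

20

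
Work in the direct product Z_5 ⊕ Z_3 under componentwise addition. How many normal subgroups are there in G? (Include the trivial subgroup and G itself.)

G is abelian, so every subgroup is normal.
G has 4 subgroups in total, hence 4 normal subgroups.

4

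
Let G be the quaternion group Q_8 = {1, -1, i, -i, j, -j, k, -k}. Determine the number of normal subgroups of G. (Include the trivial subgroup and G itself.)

6

G has 6 subgroups. Checking conjugation-invariance by order — order 1: 1/1 normal; order 2: 1/1 normal; order 4: 3/3 normal; order 8: 1/1 normal.
Total normal subgroups: 6.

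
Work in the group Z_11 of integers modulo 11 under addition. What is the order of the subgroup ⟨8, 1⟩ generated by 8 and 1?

|⟨8⟩| = 11 and |⟨1⟩| = 11, so |H| is a multiple of lcm(11, 11) = 11 and divides |G| = 11.
Closing {8, 1} under the group operation gives all of G, so |H| = 11.

11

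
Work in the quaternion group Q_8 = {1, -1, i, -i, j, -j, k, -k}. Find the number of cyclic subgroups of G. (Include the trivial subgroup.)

5

Group the elements of G by the cyclic subgroup they generate; each cyclic subgroup of order d accounts for φ(d) elements.
Cyclic subgroups by order — order 1: 1; order 2: 1; order 4: 3.
Total: 5.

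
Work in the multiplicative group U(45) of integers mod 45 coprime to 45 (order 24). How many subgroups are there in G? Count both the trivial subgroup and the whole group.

16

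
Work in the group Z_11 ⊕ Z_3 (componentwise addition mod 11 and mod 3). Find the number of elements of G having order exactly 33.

An element (a,b) has order lcm(ord(a), ord(b)); count pairs with lcm equal to 33.
Enumerating gives 20 such elements.

20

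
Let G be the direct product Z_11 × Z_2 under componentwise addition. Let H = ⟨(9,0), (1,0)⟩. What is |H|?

11

|⟨(9,0)⟩| = 11 and |⟨(1,0)⟩| = 11, so |H| is a multiple of lcm(11, 11) = 11 and divides |G| = 22.
Closing under the operation: H = {(0,0), (1,0), (2,0), (3,0), (4,0), (5,0), (6,0), (7,0), (8,0), (9,0), (10,0)}, so |H| = 11.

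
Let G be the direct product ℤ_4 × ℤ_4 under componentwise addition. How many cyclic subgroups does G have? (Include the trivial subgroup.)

Group the elements of G by the cyclic subgroup they generate; each cyclic subgroup of order d accounts for φ(d) elements.
Cyclic subgroups by order — order 1: 1; order 2: 3; order 4: 6.
Total: 10.

10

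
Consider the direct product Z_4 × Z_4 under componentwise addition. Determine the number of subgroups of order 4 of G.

7

|G| = 16 and 4 | 16, so subgroups of order 4 are possible by Lagrange.
The subgroups of order 4 are: {(0,0), (0,1), (0,2), (0,3)}; {(0,0), (0,2), (2,0), (2,2)}; {(0,0), (0,2), (2,1), (2,3)}; {(0,0), (1,0), (2,0), (3,0)}; … (7 in all).
So G has 7 subgroups of order 4.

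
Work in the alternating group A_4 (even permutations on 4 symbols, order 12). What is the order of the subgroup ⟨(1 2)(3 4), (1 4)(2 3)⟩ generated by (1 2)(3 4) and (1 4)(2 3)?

4

|⟨(1 2)(3 4)⟩| = 2 and |⟨(1 4)(2 3)⟩| = 2, so |H| is a multiple of lcm(2, 2) = 2 and divides |G| = 12.
Closing under the operation: H = {e, (1 2)(3 4), (1 3)(2 4), (1 4)(2 3)}, so |H| = 4.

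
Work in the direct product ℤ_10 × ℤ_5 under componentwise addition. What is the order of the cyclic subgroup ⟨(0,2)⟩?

The order of (0,2) in Z_10 × Z_5 is lcm(ord(0) in Z_10, ord(2) in Z_5).
ord(0) = 1 and ord(2) = 5, so |⟨(0,2)⟩| = lcm(1, 5) = 5.

5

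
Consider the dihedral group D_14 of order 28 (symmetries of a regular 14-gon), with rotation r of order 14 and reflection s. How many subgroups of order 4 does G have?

7

|G| = 28 and 4 | 28, so subgroups of order 4 are possible by Lagrange.
The subgroups of order 4 are: {e, r^7, r^3s, r^10s}; {e, r^7, r^4s, r^11s}; {e, r^7, r^5s, r^12s}; {e, r^7, r^6s, r^13s}; … (7 in all).
So G has 7 subgroups of order 4.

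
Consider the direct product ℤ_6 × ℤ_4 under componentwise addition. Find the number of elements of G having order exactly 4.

4

An element (a,b) has order lcm(ord(a), ord(b)); count pairs with lcm equal to 4.
Enumerating gives 4 such elements.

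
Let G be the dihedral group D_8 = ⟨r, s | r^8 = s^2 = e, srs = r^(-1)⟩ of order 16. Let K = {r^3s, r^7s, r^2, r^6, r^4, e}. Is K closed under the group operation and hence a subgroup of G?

|K| = 6 does not divide |G| = 16, so by Lagrange K is not a subgroup.

No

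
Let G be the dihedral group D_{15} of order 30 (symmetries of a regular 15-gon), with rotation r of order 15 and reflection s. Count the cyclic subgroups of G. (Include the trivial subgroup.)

Each element a generates a cyclic subgroup ⟨a⟩; distinct elements may generate the same one (a cyclic group of order d has φ(d) generators).
Cyclic subgroups by order — order 1: 1; order 2: 15; order 3: 1; order 5: 1; order 15: 1.
Total: 19.

19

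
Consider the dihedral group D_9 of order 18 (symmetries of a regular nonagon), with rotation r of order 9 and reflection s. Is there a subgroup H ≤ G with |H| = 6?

Yes

6 | 18. A subgroup of order 6 is {e, r^3, r^6, r^2s, r^5s, r^8s}.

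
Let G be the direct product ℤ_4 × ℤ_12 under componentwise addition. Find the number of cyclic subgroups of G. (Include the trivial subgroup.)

A cyclic subgroup of order d is generated by each of its φ(d) elements of order d, so the cyclic subgroups of order d number (#elements of order d)/φ(d).
Cyclic subgroups by order — order 1: 1; order 2: 3; order 3: 1; order 4: 6; order 6: 3; order 12: 6.
Total: 20.

20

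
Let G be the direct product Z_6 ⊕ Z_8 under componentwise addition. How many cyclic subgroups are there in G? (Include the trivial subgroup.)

Each element a generates a cyclic subgroup ⟨a⟩; distinct elements may generate the same one (a cyclic group of order d has φ(d) generators).
Cyclic subgroups by order — order 1: 1; order 2: 3; order 3: 1; order 4: 2; order 6: 3; order 8: 2; order 12: 2; order 24: 2.
Total: 16.

16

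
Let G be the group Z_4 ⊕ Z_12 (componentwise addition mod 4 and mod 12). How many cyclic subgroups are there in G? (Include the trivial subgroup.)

Group the elements of G by the cyclic subgroup they generate; each cyclic subgroup of order d accounts for φ(d) elements.
Cyclic subgroups by order — order 1: 1; order 2: 3; order 3: 1; order 4: 6; order 6: 3; order 12: 6.
Total: 20.

20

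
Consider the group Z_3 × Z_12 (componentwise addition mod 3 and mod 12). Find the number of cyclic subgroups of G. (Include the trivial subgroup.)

15

Each element a generates a cyclic subgroup ⟨a⟩; distinct elements may generate the same one (a cyclic group of order d has φ(d) generators).
Cyclic subgroups by order — order 1: 1; order 2: 1; order 3: 4; order 4: 1; order 6: 4; order 12: 4.
Total: 15.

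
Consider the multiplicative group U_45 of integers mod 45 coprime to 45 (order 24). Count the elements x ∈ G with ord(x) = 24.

0

No element of G has order 24 (even though 24 | 24).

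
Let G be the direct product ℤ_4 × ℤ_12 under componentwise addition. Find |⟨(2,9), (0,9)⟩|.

|⟨(2,9)⟩| = 4 and |⟨(0,9)⟩| = 4, so |H| is a multiple of lcm(4, 4) = 4 and divides |G| = 48.
Closing under the operation: H = {(0,0), (0,3), (0,6), (0,9), (2,0), (2,3), (2,6), (2,9)}, so |H| = 8.

8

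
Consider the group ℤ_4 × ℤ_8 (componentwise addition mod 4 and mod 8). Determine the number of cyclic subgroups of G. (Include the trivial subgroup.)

14

A cyclic subgroup of order d is generated by each of its φ(d) elements of order d, so the cyclic subgroups of order d number (#elements of order d)/φ(d).
Cyclic subgroups by order — order 1: 1; order 2: 3; order 4: 6; order 8: 4.
Total: 14.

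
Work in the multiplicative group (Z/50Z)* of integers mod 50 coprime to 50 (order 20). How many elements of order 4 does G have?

The elements of order 4 are: 7, 43.
That's 2.

2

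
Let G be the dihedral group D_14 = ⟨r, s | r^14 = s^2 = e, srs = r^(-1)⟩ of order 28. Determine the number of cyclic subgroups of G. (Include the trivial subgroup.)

Each element a generates a cyclic subgroup ⟨a⟩; distinct elements may generate the same one (a cyclic group of order d has φ(d) generators).
Cyclic subgroups by order — order 1: 1; order 2: 15; order 7: 1; order 14: 1.
Total: 18.

18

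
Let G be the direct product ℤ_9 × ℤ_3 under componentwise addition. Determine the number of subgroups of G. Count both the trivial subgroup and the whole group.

10

|G| = 27, so by Lagrange every subgroup order divides 27. Divisors: 1, 3, 9, 27.
Subgroups by order — order 1: 1; order 3: 4; order 9: 4; order 27: 1.
Total: 1 + 4 + 4 + 1 = 10.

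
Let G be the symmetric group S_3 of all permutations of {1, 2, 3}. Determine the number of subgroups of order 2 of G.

3

|G| = 6 and 2 | 6, so subgroups of order 2 are possible by Lagrange.
The subgroups of order 2 are: {e, (1 2)}; {e, (1 3)}; {e, (2 3)}.
So G has 3 subgroups of order 2.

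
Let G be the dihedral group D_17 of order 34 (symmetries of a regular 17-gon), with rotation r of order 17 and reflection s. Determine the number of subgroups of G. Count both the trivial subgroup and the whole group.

|G| = 34, so by Lagrange every subgroup order divides 34. Divisors: 1, 2, 17, 34.
Subgroups by order — order 1: 1; order 2: 17; order 17: 1; order 34: 1.
Total: 1 + 17 + 1 + 1 = 20.

20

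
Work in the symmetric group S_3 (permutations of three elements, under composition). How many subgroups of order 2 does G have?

|G| = 6 and 2 | 6, so subgroups of order 2 are possible by Lagrange.
The subgroups of order 2 are: {e, (1 2)}; {e, (1 3)}; {e, (2 3)}.
So G has 3 subgroups of order 2.

3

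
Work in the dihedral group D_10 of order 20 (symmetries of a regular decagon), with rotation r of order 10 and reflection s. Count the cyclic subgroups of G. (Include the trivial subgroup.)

Each element a generates a cyclic subgroup ⟨a⟩; distinct elements may generate the same one (a cyclic group of order d has φ(d) generators).
Cyclic subgroups by order — order 1: 1; order 2: 11; order 5: 1; order 10: 1.
Total: 14.

14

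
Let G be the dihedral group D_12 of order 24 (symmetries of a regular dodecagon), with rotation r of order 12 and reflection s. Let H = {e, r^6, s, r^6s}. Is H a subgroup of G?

|H| = 4 divides |G| = 24, consistent with Lagrange.
H contains the identity, every element's inverse is in H, and H is closed under ·: it is a subgroup.

Yes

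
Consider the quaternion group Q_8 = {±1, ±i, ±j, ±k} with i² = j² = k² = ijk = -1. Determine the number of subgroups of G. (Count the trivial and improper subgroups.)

6

|G| = 8, so by Lagrange every subgroup order divides 8. Divisors: 1, 2, 4, 8.
Subgroups by order — order 1: 1; order 2: 1; order 4: 3; order 8: 1.
Total: 1 + 1 + 3 + 1 = 6.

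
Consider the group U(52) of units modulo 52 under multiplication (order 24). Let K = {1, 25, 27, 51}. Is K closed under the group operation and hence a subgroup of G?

|K| = 4 divides |G| = 24, consistent with Lagrange.
K contains the identity, every element's inverse is in K, and K is closed under ·: it is a subgroup.

Yes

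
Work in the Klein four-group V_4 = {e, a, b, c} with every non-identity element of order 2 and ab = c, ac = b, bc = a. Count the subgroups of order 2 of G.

|G| = 4 and 2 | 4, so subgroups of order 2 are possible by Lagrange.
The subgroups of order 2 are: {e, a}; {e, b}; {e, c}.
So G has 3 subgroups of order 2.

3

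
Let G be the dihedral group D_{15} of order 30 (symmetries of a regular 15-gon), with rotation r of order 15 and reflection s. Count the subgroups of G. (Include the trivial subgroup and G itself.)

|G| = 30, so by Lagrange every subgroup order divides 30. Divisors: 1, 2, 3, 5, 6, 10, 15, 30.
Subgroups by order — order 1: 1; order 2: 15; order 3: 1; order 5: 1; order 6: 5; order 10: 3; order 15: 1; order 30: 1.
Total: 1 + 15 + 1 + 1 + 5 + 3 + 1 + 1 = 28.

28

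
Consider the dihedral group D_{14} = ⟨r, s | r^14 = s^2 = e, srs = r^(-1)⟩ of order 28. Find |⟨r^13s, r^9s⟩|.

|⟨r^13s⟩| = 2 and |⟨r^9s⟩| = 2, so |H| is a multiple of lcm(2, 2) = 2 and divides |G| = 28.
Closing under the operation: H = {e, r^2, r^4, r^6, r^8, r^10, r^12, rs, r^3s, r^5s, r^7s, r^9s, r^11s, r^13s}, so |H| = 14.

14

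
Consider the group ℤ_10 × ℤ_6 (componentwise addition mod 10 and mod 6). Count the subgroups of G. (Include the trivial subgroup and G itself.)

20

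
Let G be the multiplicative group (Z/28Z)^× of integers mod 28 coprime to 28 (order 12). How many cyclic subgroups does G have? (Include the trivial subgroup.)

8

Group the elements of G by the cyclic subgroup they generate; each cyclic subgroup of order d accounts for φ(d) elements.
Cyclic subgroups by order — order 1: 1; order 2: 3; order 3: 1; order 6: 3.
Total: 8.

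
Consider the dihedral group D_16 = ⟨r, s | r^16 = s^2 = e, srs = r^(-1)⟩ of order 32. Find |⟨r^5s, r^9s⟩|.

8

|⟨r^5s⟩| = 2 and |⟨r^9s⟩| = 2, so |H| is a multiple of lcm(2, 2) = 2 and divides |G| = 32.
Closing under the operation: H = {e, r^4, r^8, r^12, rs, r^5s, r^9s, r^13s}, so |H| = 8.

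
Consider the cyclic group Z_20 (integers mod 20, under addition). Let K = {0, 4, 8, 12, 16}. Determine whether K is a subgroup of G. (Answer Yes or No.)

Yes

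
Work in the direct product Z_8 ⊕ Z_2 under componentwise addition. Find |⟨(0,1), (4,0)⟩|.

|⟨(0,1)⟩| = 2 and |⟨(4,0)⟩| = 2, so |H| is a multiple of lcm(2, 2) = 2 and divides |G| = 16.
Closing under the operation: H = {(0,0), (0,1), (4,0), (4,1)}, so |H| = 4.

4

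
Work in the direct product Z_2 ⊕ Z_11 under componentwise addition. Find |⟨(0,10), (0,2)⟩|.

|⟨(0,10)⟩| = 11 and |⟨(0,2)⟩| = 11, so |H| is a multiple of lcm(11, 11) = 11 and divides |G| = 22.
Closing under the operation: H = {(0,0), (0,1), (0,2), (0,3), (0,4), (0,5), (0,6), (0,7), (0,8), (0,9), (0,10)}, so |H| = 11.

11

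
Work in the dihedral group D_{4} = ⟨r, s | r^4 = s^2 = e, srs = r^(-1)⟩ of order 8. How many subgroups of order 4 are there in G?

|G| = 8 and 4 | 8, so subgroups of order 4 are possible by Lagrange.
The subgroups of order 4 are: {e, r, r^2, r^3}; {e, r^2, s, r^2s}; {e, r^2, rs, r^3s}.
So G has 3 subgroups of order 4.

3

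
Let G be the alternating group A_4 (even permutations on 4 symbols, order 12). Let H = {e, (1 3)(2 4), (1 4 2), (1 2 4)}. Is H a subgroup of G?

No

Closure fails: (1 2 4) ∘ (1 3)(2 4) = (1 3 2) ∉ H. So H is not a subgroup.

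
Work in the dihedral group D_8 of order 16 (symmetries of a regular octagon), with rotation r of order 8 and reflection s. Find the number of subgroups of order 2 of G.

|G| = 16 and 2 | 16, so subgroups of order 2 are possible by Lagrange.
The subgroups of order 2 are: {e, r^2s}; {e, r^3s}; {e, r^4}; {e, r^4s}; … (9 in all).
So G has 9 subgroups of order 2.

9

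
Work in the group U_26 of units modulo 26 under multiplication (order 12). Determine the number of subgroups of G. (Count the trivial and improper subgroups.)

|G| = 12, so by Lagrange every subgroup order divides 12. Divisors: 1, 2, 3, 4, 6, 12.
Subgroups by order — order 1: 1; order 2: 1; order 3: 1; order 4: 1; order 6: 1; order 12: 1.
Total: 1 + 1 + 1 + 1 + 1 + 1 = 6.

6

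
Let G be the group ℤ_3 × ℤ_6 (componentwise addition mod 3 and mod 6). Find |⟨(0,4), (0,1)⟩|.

|⟨(0,4)⟩| = 3 and |⟨(0,1)⟩| = 6, so |H| is a multiple of lcm(3, 6) = 6 and divides |G| = 18.
Closing under the operation: H = {(0,0), (0,1), (0,2), (0,3), (0,4), (0,5)}, so |H| = 6.

6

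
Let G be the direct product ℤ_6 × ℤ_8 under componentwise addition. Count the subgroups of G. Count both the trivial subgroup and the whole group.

|G| = 48, so by Lagrange every subgroup order divides 48. Divisors: 1, 2, 3, 4, 6, 8, 12, 16, 24, 48.
Subgroups by order — order 1: 1; order 2: 3; order 3: 1; order 4: 3; order 6: 3; order 8: 3; order 12: 3; order 16: 1; order 24: 3; order 48: 1.
Total: 1 + 3 + 1 + 3 + 3 + 3 + 3 + 1 + 3 + 1 = 22.

22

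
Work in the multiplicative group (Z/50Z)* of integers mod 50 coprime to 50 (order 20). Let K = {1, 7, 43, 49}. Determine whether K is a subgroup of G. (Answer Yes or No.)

Yes

|K| = 4 divides |G| = 20, consistent with Lagrange.
K contains the identity, every element's inverse is in K, and K is closed under ·: it is a subgroup.
In fact K = ⟨43⟩.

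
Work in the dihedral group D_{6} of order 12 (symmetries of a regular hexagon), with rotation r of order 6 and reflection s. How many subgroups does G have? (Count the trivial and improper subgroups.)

|G| = 12, so by Lagrange every subgroup order divides 12. Divisors: 1, 2, 3, 4, 6, 12.
Subgroups by order — order 1: 1; order 2: 7; order 3: 1; order 4: 3; order 6: 3; order 12: 1.
Total: 1 + 7 + 1 + 3 + 3 + 1 = 16.

16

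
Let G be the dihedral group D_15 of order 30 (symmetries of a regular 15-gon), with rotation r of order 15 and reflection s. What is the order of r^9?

Computing powers of r^9: the smallest k with (r^9)^k = e is k = 5.

5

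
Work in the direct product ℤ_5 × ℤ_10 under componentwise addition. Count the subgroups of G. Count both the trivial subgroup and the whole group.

16

|G| = 50, so by Lagrange every subgroup order divides 50. Divisors: 1, 2, 5, 10, 25, 50.
Subgroups by order — order 1: 1; order 2: 1; order 5: 6; order 10: 6; order 25: 1; order 50: 1.
Total: 1 + 1 + 6 + 6 + 1 + 1 = 16.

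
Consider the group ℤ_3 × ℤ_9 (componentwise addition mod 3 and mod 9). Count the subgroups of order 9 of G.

|G| = 27 and 9 | 27, so subgroups of order 9 are possible by Lagrange.
The subgroups of order 9 are: {(0,0), (0,1), (0,2), (0,3), (0,4), (0,5), (0,6), (0,7), (0,8)}; {(0,0), (0,3), (0,6), (1,0), (1,3), (1,6), (2,0), (2,3), (2,6)}; {(0,0), (0,3), (0,6), (1,1), (1,4), (1,7), (2,2), (2,5), (2,8)}; {(0,0), (0,3), (0,6), (1,2), (1,5), (1,8), (2,1), (2,4), (2,7)}.
So G has 4 subgroups of order 9.

4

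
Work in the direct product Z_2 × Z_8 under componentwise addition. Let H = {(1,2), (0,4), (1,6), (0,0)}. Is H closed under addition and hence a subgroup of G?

|H| = 4 divides |G| = 16, consistent with Lagrange.
H contains the identity, every element's inverse is in H, and H is closed under +: it is a subgroup.
In fact H = ⟨(1,6)⟩.

Yes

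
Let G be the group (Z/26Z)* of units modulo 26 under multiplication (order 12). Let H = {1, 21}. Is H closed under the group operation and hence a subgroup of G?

No

21 ∈ H but its inverse 5 ∉ H, so H is not a subgroup.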